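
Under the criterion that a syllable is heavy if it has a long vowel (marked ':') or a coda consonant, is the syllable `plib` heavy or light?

`plib`: short vowel, closed (coda /b/). Closed → heavy.

heavy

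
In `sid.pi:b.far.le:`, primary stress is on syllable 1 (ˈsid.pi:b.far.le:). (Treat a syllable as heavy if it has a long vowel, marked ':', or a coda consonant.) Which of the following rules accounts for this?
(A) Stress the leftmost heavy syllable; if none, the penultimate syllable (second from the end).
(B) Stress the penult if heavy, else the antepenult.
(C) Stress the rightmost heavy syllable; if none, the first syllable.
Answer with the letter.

Rule A → syllable 1 ✓.
Rule B → syllable 3 (observed: 1).
Rule C → syllable 4 (observed: 1).

A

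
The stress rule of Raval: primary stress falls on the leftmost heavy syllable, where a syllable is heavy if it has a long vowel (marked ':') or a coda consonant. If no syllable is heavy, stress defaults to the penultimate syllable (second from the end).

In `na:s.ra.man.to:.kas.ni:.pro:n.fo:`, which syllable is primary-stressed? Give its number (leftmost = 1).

Weights: 1 na:s H, 2 ra L, 3 man H, 4 to: H, 5 kas H, 6 ni: H, 7 pro:n H, 8 fo: H.
Heavy syllables in the domain: 1, 3, 4, 5, 6, 7, 8. The leftmost is syllable 1 (na:s).
Primary stress: syllable 1 → ˈna:s.ra.man.to:.kas.ni:.pro:n.fo:.

1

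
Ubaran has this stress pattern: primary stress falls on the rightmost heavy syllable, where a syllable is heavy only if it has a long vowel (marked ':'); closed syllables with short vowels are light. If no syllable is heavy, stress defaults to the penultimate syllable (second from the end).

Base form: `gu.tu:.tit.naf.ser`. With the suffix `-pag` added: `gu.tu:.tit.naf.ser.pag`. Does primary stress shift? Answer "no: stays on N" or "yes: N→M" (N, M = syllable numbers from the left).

Base `gu.tu:.tit.naf.ser` (5 syllables):
  Weights: 1 gu L, 2 tu: H, 3 tit L, 4 naf L, 5 ser L.
  Heavy syllables in the domain: 2. The rightmost is syllable 2 (tu:).
  → primary stress on syllable 2.
Suffixed `gu.tu:.tit.naf.ser.pag` (6 syllables):
  Weights: 1 gu L, 2 tu: H, 3 tit L, 4 naf L, 5 ser L, 6 pag L.
  Heavy syllables in the domain: 2. The rightmost is syllable 2 (tu:).
  → primary stress on syllable 2.

no: stays on 2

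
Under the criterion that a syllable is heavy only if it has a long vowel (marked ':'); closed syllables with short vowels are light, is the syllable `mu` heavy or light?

`mu`: short vowel, open (no coda). Short vowel → light.

light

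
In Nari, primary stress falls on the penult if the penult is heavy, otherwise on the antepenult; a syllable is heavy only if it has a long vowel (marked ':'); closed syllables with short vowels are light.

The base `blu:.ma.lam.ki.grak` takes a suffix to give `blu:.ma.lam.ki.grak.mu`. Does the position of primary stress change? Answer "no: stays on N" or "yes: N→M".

Base `blu:.ma.lam.ki.grak` (5 syllables):
  Weights: 3 lam L, 4 ki L, 5 grak L.
  The penult (syllable 4, ki) is light, so stress falls on the antepenult (syllable 3, lam).
  → primary stress on syllable 3.
Suffixed `blu:.ma.lam.ki.grak.mu` (6 syllables):
  Weights: 4 ki L, 5 grak L, 6 mu L.
  The penult (syllable 5, grak) is light, so stress falls on the antepenult (syllable 4, ki).
  → primary stress on syllable 4.

yes: 3→4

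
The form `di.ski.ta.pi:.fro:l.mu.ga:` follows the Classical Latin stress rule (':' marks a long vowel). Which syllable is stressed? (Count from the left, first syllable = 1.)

5

Classical Latin: stress the penult if heavy (long vowel or closed), else the antepenult.
Weights: 5 fro:l H, 6 mu L, 7 ga: H.
The penult (syllable 6, mu) is light, so stress falls on the antepenult (syllable 5, fro:l).
Stress on syllable 5: di.ski.ta.pi:.ˈfro:l.mu.ga:.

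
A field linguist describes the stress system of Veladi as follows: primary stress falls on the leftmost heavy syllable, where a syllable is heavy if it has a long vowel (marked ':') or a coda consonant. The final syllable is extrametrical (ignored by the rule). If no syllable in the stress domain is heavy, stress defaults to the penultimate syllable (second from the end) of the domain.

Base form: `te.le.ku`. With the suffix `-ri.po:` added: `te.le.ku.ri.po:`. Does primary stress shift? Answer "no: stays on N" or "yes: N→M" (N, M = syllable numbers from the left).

Base `te.le.ku` (3 syllables):
  The final syllable (3, ku) is extrametrical; the stress domain is syllables 1–2.
  Weights: 1 te L, 2 le L.
  No heavy syllable in the domain; default to the penultimate syllable (second from the end) of the domain = syllable 1.
  → primary stress on syllable 1.
Suffixed `te.le.ku.ri.po:` (5 syllables):
  The final syllable (5, po:) is extrametrical; the stress domain is syllables 1–4.
  Weights: 1 te L, 2 le L, 3 ku L, 4 ri L.
  No heavy syllable in the domain; default to the penultimate syllable (second from the end) of the domain = syllable 3.
  → primary stress on syllable 3.

yes: 1→3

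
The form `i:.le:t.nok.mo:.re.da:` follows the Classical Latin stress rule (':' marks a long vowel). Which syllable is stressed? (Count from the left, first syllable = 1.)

Classical Latin: stress the penult if heavy (long vowel or closed), else the antepenult.
Weights: 4 mo: H, 5 re L, 6 da: H.
The penult (syllable 5, re) is light, so stress falls on the antepenult (syllable 4, mo:).
Stress on syllable 4: i:.le:t.nok.ˈmo:.re.da:.

4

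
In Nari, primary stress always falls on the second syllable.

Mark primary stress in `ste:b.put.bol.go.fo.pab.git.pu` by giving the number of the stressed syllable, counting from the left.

The word has 8 syllables; the second syllable is syllable 2 (put).
Primary stress: syllable 2 → ste:b.ˈput.bol.go.fo.pab.git.pu.

2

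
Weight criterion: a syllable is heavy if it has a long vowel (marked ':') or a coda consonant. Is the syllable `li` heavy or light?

`li`: short vowel, open (no coda). Short vowel, open → light.

light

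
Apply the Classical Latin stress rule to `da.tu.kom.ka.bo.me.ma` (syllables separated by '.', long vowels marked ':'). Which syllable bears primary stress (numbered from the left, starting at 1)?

5

Classical Latin: stress the penult if heavy (long vowel or closed), else the antepenult.
Weights: 5 bo L, 6 me L, 7 ma L.
The penult (syllable 6, me) is light, so stress falls on the antepenult (syllable 5, bo).
Stress on syllable 5: da.tu.kom.ka.ˈbo.me.ma.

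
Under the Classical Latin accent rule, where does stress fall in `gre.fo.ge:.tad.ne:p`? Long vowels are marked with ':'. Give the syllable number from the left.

4

Classical Latin: stress the penult if heavy (long vowel or closed), else the antepenult.
Weights: 3 ge: H, 4 tad H, 5 ne:p H.
The penult (syllable 4, tad) is heavy, so it takes stress.
Stress on syllable 4: gre.fo.ge:.ˈtad.ne:p.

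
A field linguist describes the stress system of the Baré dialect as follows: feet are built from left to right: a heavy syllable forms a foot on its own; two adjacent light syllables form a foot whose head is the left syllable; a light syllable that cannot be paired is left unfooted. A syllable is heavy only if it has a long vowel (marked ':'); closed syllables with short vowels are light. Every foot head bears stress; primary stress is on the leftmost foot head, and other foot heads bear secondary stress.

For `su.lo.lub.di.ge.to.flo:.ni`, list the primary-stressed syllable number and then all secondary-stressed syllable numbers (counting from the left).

Weights: 1 su L, 2 lo L, 3 lub L, 4 di L, 5 ge L, 6 to L, 7 flo: H, 8 ni L.
Parse left to right (heavy = foot alone; LL = one foot; stranded L unfooted): (ˈsu.lo) (ˈlub.di) (ˈge.to) (ˈflo:) ni.
Foot heads: 1, 3, 5, 7.
Primary stress on the leftmost head = syllable 1.
Secondary stress on 3, 5, 7: ˈsu.lo.ˌlub.di.ˌge.to.ˌflo:.ni.

primary 1, secondary 3, 5, 7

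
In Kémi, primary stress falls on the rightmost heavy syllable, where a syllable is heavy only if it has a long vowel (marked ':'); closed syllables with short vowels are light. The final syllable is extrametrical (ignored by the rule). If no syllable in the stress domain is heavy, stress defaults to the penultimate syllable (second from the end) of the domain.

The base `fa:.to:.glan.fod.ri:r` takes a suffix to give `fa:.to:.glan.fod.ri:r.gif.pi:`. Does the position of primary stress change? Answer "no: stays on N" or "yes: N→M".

Base `fa:.to:.glan.fod.ri:r` (5 syllables):
  The final syllable (5, ri:r) is extrametrical; the stress domain is syllables 1–4.
  Weights: 1 fa: H, 2 to: H, 3 glan L, 4 fod L.
  Heavy syllables in the domain: 1, 2. The rightmost is syllable 2 (to:).
  → primary stress on syllable 2.
Suffixed `fa:.to:.glan.fod.ri:r.gif.pi:` (7 syllables):
  The final syllable (7, pi:) is extrametrical; the stress domain is syllables 1–6.
  Weights: 1 fa: H, 2 to: H, 3 glan L, 4 fod L, 5 ri:r H, 6 gif L.
  Heavy syllables in the domain: 1, 2, 5. The rightmost is syllable 5 (ri:r).
  → primary stress on syllable 5.

yes: 2→5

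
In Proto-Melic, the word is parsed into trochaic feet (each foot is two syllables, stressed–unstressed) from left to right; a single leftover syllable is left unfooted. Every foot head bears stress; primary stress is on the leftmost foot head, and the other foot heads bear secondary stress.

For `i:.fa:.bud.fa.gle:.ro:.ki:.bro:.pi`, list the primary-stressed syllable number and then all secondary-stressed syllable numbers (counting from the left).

primary 1, secondary 3, 5, 7

Parse left to right into trochaic (ˈσσ) feet: (ˈi:.fa:) (ˈbud.fa) (ˈgle:.ro:) (ˈki:.bro:) pi. Syllable 9 is left unfooted.
Foot heads (stressed positions): 1, 3, 5, 7.
End Rule Leftmost: primary stress on the leftmost head = syllable 1.
Secondary stress on 3, 5, 7: ˈi:.fa:.ˌbud.fa.ˌgle:.ro:.ˌki:.bro:.pi.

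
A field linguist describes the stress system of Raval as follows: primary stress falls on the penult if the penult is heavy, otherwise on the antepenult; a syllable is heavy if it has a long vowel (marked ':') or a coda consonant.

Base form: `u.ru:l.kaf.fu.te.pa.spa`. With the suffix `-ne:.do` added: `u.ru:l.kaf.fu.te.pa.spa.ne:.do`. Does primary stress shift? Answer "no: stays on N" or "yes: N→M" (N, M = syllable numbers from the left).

yes: 5→8

Base `u.ru:l.kaf.fu.te.pa.spa` (7 syllables):
  Weights: 5 te L, 6 pa L, 7 spa L.
  The penult (syllable 6, pa) is light, so stress falls on the antepenult (syllable 5, te).
  → primary stress on syllable 5.
Suffixed `u.ru:l.kaf.fu.te.pa.spa.ne:.do` (9 syllables):
  Weights: 7 spa L, 8 ne: H, 9 do L.
  The penult (syllable 8, ne:) is heavy, so it takes stress.
  → primary stress on syllable 8.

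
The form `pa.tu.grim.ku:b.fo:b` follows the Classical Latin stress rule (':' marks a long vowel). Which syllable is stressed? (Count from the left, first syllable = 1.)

4

Classical Latin: stress the penult if heavy (long vowel or closed), else the antepenult.
Weights: 3 grim H, 4 ku:b H, 5 fo:b H.
The penult (syllable 4, ku:b) is heavy, so it takes stress.
Stress on syllable 4: pa.tu.grim.ˈku:b.fo:b.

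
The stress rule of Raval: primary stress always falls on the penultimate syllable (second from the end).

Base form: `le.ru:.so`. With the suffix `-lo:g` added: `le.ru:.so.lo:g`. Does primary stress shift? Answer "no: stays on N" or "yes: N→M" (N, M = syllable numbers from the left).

Base `le.ru:.so` (3 syllables):
  The word has 3 syllables; the penultimate syllable (second from the end) is syllable 2 (ru:).
  → primary stress on syllable 2.
Suffixed `le.ru:.so.lo:g` (4 syllables):
  The word has 4 syllables; the penultimate syllable (second from the end) is syllable 3 (so).
  → primary stress on syllable 3.

yes: 2→3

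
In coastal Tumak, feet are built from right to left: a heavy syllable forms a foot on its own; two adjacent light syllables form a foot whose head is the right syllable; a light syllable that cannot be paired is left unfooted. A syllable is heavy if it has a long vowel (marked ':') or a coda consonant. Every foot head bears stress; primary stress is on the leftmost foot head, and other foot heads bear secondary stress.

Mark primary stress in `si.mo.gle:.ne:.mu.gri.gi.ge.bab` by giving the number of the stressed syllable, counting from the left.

2

Weights: 1 si L, 2 mo L, 3 gle: H, 4 ne: H, 5 mu L, 6 gri L, 7 gi L, 8 ge L, 9 bab H.
Parse right to left (heavy = foot alone; LL = one foot; stranded L unfooted): (si.ˈmo) (ˈgle:) (ˈne:) (mu.ˈgri) (gi.ˈge) (ˈbab).
Foot heads: 2, 3, 4, 6, 8, 9.
Primary stress on the leftmost head = syllable 2.
Primary stress: syllable 2 → si.ˈmo.gle:.ne:.mu.gri.gi.ge.bab.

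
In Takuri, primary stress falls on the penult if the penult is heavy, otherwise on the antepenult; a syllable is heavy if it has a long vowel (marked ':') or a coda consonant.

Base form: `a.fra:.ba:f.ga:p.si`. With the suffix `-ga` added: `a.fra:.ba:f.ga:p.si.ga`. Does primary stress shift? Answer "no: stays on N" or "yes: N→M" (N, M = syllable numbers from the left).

no: stays on 4

Base `a.fra:.ba:f.ga:p.si` (5 syllables):
  Weights: 3 ba:f H, 4 ga:p H, 5 si L.
  The penult (syllable 4, ga:p) is heavy, so it takes stress.
  → primary stress on syllable 4.
Suffixed `a.fra:.ba:f.ga:p.si.ga` (6 syllables):
  Weights: 4 ga:p H, 5 si L, 6 ga L.
  The penult (syllable 5, si) is light, so stress falls on the antepenult (syllable 4, ga:p).
  → primary stress on syllable 4.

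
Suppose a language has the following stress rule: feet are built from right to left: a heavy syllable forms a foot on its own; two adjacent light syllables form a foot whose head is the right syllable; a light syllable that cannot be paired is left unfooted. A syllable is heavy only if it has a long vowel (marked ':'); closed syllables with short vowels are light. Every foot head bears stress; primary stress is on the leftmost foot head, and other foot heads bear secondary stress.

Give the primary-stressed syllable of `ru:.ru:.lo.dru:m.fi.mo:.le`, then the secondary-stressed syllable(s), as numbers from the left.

Weights: 1 ru: H, 2 ru: H, 3 lo L, 4 dru:m H, 5 fi L, 6 mo: H, 7 le L.
Parse right to left (heavy = foot alone; LL = one foot; stranded L unfooted): (ˈru:) (ˈru:) lo (ˈdru:m) fi (ˈmo:) le.
Foot heads: 1, 2, 4, 6.
Primary stress on the leftmost head = syllable 1.
Secondary stress on 2, 4, 6: ˈru:.ˌru:.lo.ˌdru:m.fi.ˌmo:.le.

primary 1, secondary 2, 4, 6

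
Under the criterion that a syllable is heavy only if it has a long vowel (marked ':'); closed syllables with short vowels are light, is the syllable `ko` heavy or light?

`ko`: short vowel, open (no coda). Short vowel → light.

light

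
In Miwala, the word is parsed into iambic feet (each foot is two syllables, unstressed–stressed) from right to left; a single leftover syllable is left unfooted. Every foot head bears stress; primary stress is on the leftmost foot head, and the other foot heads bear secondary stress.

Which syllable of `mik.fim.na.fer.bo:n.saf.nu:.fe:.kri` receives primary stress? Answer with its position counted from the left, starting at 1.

3

Parse right to left into iambic (σˈσ) feet: mik (fim.ˈna) (fer.ˈbo:n) (saf.ˈnu:) (fe:.ˈkri). Syllable 1 is left unfooted.
Foot heads (stressed positions): 3, 5, 7, 9.
End Rule Leftmost: primary stress on the leftmost head = syllable 3.
Primary stress: syllable 3 → mik.fim.ˈna.fer.bo:n.saf.nu:.fe:.kri.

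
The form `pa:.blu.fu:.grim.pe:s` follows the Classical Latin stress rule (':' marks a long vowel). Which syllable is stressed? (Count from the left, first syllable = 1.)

Classical Latin: stress the penult if heavy (long vowel or closed), else the antepenult.
Weights: 3 fu: H, 4 grim H, 5 pe:s H.
The penult (syllable 4, grim) is heavy, so it takes stress.
Stress on syllable 4: pa:.blu.fu:.ˈgrim.pe:s.

4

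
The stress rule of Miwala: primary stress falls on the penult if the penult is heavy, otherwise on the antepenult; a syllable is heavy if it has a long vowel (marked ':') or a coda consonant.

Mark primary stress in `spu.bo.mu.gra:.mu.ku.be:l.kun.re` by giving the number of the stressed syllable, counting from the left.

8

Weights: 7 be:l H, 8 kun H, 9 re L.
The penult (syllable 8, kun) is heavy, so it takes stress.
Primary stress: syllable 8 → spu.bo.mu.gra:.mu.ku.be:l.ˈkun.re.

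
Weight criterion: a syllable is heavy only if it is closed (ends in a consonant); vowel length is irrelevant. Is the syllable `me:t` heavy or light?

heavy

`me:t`: long vowel, closed (coda /t/). Closed (coda /t/) → heavy.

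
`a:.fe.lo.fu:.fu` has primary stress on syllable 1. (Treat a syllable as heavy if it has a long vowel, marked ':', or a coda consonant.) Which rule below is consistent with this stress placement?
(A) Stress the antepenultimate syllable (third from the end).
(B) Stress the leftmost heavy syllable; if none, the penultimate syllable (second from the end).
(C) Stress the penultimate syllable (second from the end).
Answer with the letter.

Rule A → syllable 3 (observed: 1).
Rule B → syllable 1 ✓.
Rule C → syllable 4 (observed: 1).

B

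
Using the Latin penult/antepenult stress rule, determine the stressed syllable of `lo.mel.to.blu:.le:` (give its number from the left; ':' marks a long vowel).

4

Classical Latin: stress the penult if heavy (long vowel or closed), else the antepenult.
Weights: 3 to L, 4 blu: H, 5 le: H.
The penult (syllable 4, blu:) is heavy, so it takes stress.
Stress on syllable 4: lo.mel.to.ˈblu:.le:.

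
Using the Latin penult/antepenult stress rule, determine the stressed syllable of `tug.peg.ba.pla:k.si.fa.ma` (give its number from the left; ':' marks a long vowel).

5

Classical Latin: stress the penult if heavy (long vowel or closed), else the antepenult.
Weights: 5 si L, 6 fa L, 7 ma L.
The penult (syllable 6, fa) is light, so stress falls on the antepenult (syllable 5, si).
Stress on syllable 5: tug.peg.ba.pla:k.ˈsi.fa.ma.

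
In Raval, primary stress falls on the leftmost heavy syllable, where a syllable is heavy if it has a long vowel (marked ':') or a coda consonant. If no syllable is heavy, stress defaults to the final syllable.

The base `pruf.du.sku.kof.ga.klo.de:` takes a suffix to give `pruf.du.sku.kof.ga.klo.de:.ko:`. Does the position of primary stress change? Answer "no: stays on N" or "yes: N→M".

Base `pruf.du.sku.kof.ga.klo.de:` (7 syllables):
  Weights: 1 pruf H, 2 du L, 3 sku L, 4 kof H, 5 ga L, 6 klo L, 7 de: H.
  Heavy syllables in the domain: 1, 4, 7. The leftmost is syllable 1 (pruf).
  → primary stress on syllable 1.
Suffixed `pruf.du.sku.kof.ga.klo.de:.ko:` (8 syllables):
  Weights: 1 pruf H, 2 du L, 3 sku L, 4 kof H, 5 ga L, 6 klo L, 7 de: H, 8 ko: H.
  Heavy syllables in the domain: 1, 4, 7, 8. The leftmost is syllable 1 (pruf).
  → primary stress on syllable 1.

no: stays on 1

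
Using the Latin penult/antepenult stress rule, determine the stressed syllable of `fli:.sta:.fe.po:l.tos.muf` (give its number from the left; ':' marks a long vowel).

5

Classical Latin: stress the penult if heavy (long vowel or closed), else the antepenult.
Weights: 4 po:l H, 5 tos H, 6 muf H.
The penult (syllable 5, tos) is heavy, so it takes stress.
Stress on syllable 5: fli:.sta:.fe.po:l.ˈtos.muf.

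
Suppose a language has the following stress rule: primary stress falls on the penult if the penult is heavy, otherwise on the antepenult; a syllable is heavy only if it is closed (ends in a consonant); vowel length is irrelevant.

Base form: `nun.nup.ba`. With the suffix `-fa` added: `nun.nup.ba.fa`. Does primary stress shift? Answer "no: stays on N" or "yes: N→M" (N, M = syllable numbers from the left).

Base `nun.nup.ba` (3 syllables):
  Weights: 1 nun H, 2 nup H, 3 ba L.
  The penult (syllable 2, nup) is heavy, so it takes stress.
  → primary stress on syllable 2.
Suffixed `nun.nup.ba.fa` (4 syllables):
  Weights: 2 nup H, 3 ba L, 4 fa L.
  The penult (syllable 3, ba) is light, so stress falls on the antepenult (syllable 2, nup).
  → primary stress on syllable 2.

no: stays on 2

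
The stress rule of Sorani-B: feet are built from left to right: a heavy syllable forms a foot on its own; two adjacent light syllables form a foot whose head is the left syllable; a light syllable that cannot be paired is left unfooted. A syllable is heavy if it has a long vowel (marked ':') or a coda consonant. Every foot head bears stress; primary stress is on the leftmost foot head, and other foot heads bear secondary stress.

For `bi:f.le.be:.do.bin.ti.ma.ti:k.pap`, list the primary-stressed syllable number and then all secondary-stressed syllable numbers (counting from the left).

Weights: 1 bi:f H, 2 le L, 3 be: H, 4 do L, 5 bin H, 6 ti L, 7 ma L, 8 ti:k H, 9 pap H.
Parse left to right (heavy = foot alone; LL = one foot; stranded L unfooted): (ˈbi:f) le (ˈbe:) do (ˈbin) (ˈti.ma) (ˈti:k) (ˈpap).
Foot heads: 1, 3, 5, 6, 8, 9.
Primary stress on the leftmost head = syllable 1.
Secondary stress on 3, 5, 6, 8, 9: ˈbi:f.le.ˌbe:.do.ˌbin.ˌti.ma.ˌti:k.ˌpap.

primary 1, secondary 3, 5, 6, 8, 9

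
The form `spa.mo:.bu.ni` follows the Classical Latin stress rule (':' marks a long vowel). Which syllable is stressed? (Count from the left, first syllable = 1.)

2

Classical Latin: stress the penult if heavy (long vowel or closed), else the antepenult.
Weights: 2 mo: H, 3 bu L, 4 ni L.
The penult (syllable 3, bu) is light, so stress falls on the antepenult (syllable 2, mo:).
Stress on syllable 2: spa.ˈmo:.bu.ni.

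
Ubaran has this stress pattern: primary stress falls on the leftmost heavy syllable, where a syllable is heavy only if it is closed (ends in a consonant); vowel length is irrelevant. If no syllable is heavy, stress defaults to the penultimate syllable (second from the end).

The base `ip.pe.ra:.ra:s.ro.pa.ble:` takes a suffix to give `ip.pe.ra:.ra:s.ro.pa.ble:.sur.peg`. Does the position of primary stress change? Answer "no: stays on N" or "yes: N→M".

no: stays on 1

Base `ip.pe.ra:.ra:s.ro.pa.ble:` (7 syllables):
  Weights: 1 ip H, 2 pe L, 3 ra: L, 4 ra:s H, 5 ro L, 6 pa L, 7 ble: L.
  Heavy syllables in the domain: 1, 4. The leftmost is syllable 1 (ip).
  → primary stress on syllable 1.
Suffixed `ip.pe.ra:.ra:s.ro.pa.ble:.sur.peg` (9 syllables):
  Weights: 1 ip H, 2 pe L, 3 ra: L, 4 ra:s H, 5 ro L, 6 pa L, 7 ble: L, 8 sur H, 9 peg H.
  Heavy syllables in the domain: 1, 4, 8, 9. The leftmost is syllable 1 (ip).
  → primary stress on syllable 1.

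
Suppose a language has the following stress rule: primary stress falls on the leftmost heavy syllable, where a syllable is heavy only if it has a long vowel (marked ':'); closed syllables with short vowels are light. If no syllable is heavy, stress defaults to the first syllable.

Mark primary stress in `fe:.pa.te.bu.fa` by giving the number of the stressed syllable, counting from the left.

Weights: 1 fe: H, 2 pa L, 3 te L, 4 bu L, 5 fa L.
Heavy syllables in the domain: 1. The leftmost is syllable 1 (fe:).
Primary stress: syllable 1 → ˈfe:.pa.te.bu.fa.

1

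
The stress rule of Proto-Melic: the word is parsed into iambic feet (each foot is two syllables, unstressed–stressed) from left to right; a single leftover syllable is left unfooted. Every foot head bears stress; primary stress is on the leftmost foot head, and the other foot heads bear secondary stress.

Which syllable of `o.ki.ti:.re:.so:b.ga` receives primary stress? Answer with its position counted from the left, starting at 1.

Parse left to right into iambic (σˈσ) feet: (o.ˈki) (ti:.ˈre:) (so:b.ˈga).
Foot heads (stressed positions): 2, 4, 6.
End Rule Leftmost: primary stress on the leftmost head = syllable 2.
Primary stress: syllable 2 → o.ˈki.ti:.re:.so:b.ga.

2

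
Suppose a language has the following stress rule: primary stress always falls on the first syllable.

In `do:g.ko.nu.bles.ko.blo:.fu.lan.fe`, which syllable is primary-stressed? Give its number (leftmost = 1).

The word has 9 syllables; the first syllable is syllable 1 (do:g).
Primary stress: syllable 1 → ˈdo:g.ko.nu.bles.ko.blo:.fu.lan.fe.

1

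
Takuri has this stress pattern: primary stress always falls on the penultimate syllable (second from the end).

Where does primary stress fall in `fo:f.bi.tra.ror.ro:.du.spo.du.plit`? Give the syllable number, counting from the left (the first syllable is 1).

The word has 9 syllables; the penultimate syllable (second from the end) is syllable 8 (du).
Primary stress: syllable 8 → fo:f.bi.tra.ror.ro:.du.spo.ˈdu.plit.

8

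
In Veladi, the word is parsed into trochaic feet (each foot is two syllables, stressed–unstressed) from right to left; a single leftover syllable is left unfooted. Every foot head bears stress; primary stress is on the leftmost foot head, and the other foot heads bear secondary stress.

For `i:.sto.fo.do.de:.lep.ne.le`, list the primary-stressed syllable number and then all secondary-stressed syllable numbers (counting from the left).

primary 1, secondary 3, 5, 7

Parse right to left into trochaic (ˈσσ) feet: (ˈi:.sto) (ˈfo.do) (ˈde:.lep) (ˈne.le).
Foot heads (stressed positions): 1, 3, 5, 7.
End Rule Leftmost: primary stress on the leftmost head = syllable 1.
Secondary stress on 3, 5, 7: ˈi:.sto.ˌfo.do.ˌde:.lep.ˌne.le.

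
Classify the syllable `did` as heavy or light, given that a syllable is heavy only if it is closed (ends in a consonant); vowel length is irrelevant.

heavy

`did`: short vowel, closed (coda /d/). Closed (coda /d/) → heavy.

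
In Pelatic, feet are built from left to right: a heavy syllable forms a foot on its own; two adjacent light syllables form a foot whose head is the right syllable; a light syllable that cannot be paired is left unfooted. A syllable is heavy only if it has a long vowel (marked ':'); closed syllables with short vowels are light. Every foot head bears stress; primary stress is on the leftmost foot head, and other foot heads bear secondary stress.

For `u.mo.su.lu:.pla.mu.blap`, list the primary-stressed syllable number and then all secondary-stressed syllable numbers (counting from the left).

Weights: 1 u L, 2 mo L, 3 su L, 4 lu: H, 5 pla L, 6 mu L, 7 blap L.
Parse left to right (heavy = foot alone; LL = one foot; stranded L unfooted): (u.ˈmo) su (ˈlu:) (pla.ˈmu) blap.
Foot heads: 2, 4, 6.
Primary stress on the leftmost head = syllable 2.
Secondary stress on 4, 6: u.ˈmo.su.ˌlu:.pla.ˌmu.blap.

primary 2, secondary 4, 6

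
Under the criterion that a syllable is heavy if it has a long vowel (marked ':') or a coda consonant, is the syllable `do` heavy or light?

`do`: short vowel, open (no coda). Short vowel, open → light.

light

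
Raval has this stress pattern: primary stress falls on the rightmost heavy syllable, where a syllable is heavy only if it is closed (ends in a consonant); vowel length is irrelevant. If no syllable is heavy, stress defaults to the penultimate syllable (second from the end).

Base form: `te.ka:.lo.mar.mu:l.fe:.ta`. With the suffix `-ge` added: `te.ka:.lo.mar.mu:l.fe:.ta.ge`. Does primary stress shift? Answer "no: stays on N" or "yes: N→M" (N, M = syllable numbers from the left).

Base `te.ka:.lo.mar.mu:l.fe:.ta` (7 syllables):
  Weights: 1 te L, 2 ka: L, 3 lo L, 4 mar H, 5 mu:l H, 6 fe: L, 7 ta L.
  Heavy syllables in the domain: 4, 5. The rightmost is syllable 5 (mu:l).
  → primary stress on syllable 5.
Suffixed `te.ka:.lo.mar.mu:l.fe:.ta.ge` (8 syllables):
  Weights: 1 te L, 2 ka: L, 3 lo L, 4 mar H, 5 mu:l H, 6 fe: L, 7 ta L, 8 ge L.
  Heavy syllables in the domain: 4, 5. The rightmost is syllable 5 (mu:l).
  → primary stress on syllable 5.

no: stays on 5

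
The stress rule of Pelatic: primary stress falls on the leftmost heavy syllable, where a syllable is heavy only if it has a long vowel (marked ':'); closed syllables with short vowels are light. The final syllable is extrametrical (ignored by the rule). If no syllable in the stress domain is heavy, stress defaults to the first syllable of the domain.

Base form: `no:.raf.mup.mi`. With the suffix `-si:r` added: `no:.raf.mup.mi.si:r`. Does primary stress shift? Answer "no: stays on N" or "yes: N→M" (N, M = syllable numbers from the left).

Base `no:.raf.mup.mi` (4 syllables):
  The final syllable (4, mi) is extrametrical; the stress domain is syllables 1–3.
  Weights: 1 no: H, 2 raf L, 3 mup L.
  Heavy syllables in the domain: 1. The leftmost is syllable 1 (no:).
  → primary stress on syllable 1.
Suffixed `no:.raf.mup.mi.si:r` (5 syllables):
  The final syllable (5, si:r) is extrametrical; the stress domain is syllables 1–4.
  Weights: 1 no: H, 2 raf L, 3 mup L, 4 mi L.
  Heavy syllables in the domain: 1. The leftmost is syllable 1 (no:).
  → primary stress on syllable 1.

no: stays on 1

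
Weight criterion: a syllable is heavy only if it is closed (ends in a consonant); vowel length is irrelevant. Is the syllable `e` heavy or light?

`e`: short vowel, open (no coda). Open (no coda) → light.

light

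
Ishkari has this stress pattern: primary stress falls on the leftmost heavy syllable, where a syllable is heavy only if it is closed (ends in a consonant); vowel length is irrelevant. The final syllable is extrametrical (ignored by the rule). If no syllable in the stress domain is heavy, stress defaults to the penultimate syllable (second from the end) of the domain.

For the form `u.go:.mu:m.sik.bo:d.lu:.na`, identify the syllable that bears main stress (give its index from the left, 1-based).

The final syllable (7, na) is extrametrical; the stress domain is syllables 1–6.
Weights: 1 u L, 2 go: L, 3 mu:m H, 4 sik H, 5 bo:d H, 6 lu: L.
Heavy syllables in the domain: 3, 4, 5. The leftmost is syllable 3 (mu:m).
Primary stress: syllable 3 → u.go:.ˈmu:m.sik.bo:d.lu:.na.

3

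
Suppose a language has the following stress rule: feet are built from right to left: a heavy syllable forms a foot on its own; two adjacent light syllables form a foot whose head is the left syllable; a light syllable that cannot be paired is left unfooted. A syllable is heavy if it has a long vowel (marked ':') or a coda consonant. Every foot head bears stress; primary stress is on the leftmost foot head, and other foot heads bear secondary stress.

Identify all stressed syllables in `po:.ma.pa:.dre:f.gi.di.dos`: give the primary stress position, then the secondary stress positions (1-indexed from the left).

primary 1, secondary 3, 4, 5, 7

Weights: 1 po: H, 2 ma L, 3 pa: H, 4 dre:f H, 5 gi L, 6 di L, 7 dos H.
Parse right to left (heavy = foot alone; LL = one foot; stranded L unfooted): (ˈpo:) ma (ˈpa:) (ˈdre:f) (ˈgi.di) (ˈdos).
Foot heads: 1, 3, 4, 5, 7.
Primary stress on the leftmost head = syllable 1.
Secondary stress on 3, 4, 5, 7: ˈpo:.ma.ˌpa:.ˌdre:f.ˌgi.di.ˌdos.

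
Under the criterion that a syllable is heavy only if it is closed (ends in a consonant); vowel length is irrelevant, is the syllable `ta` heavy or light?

`ta`: short vowel, open (no coda). Open (no coda) → light.

light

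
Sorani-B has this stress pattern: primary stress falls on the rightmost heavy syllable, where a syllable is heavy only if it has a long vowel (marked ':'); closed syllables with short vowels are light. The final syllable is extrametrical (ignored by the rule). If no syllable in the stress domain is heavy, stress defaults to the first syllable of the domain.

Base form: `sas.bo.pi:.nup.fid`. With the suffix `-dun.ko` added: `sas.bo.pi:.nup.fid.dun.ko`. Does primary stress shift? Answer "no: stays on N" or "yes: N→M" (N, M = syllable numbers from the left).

no: stays on 3

Base `sas.bo.pi:.nup.fid` (5 syllables):
  The final syllable (5, fid) is extrametrical; the stress domain is syllables 1–4.
  Weights: 1 sas L, 2 bo L, 3 pi: H, 4 nup L.
  Heavy syllables in the domain: 3. The rightmost is syllable 3 (pi:).
  → primary stress on syllable 3.
Suffixed `sas.bo.pi:.nup.fid.dun.ko` (7 syllables):
  The final syllable (7, ko) is extrametrical; the stress domain is syllables 1–6.
  Weights: 1 sas L, 2 bo L, 3 pi: H, 4 nup L, 5 fid L, 6 dun L.
  Heavy syllables in the domain: 3. The rightmost is syllable 3 (pi:).
  → primary stress on syllable 3.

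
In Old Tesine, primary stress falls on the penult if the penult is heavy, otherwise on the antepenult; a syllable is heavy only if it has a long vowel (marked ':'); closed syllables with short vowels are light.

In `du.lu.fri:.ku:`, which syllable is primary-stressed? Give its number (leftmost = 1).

3

Weights: 2 lu L, 3 fri: H, 4 ku: H.
The penult (syllable 3, fri:) is heavy, so it takes stress.
Primary stress: syllable 3 → du.lu.ˈfri:.ku:.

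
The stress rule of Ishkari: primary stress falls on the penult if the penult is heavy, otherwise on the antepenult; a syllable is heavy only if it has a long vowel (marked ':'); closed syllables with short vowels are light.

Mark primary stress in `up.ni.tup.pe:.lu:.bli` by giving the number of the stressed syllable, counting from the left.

Weights: 4 pe: H, 5 lu: H, 6 bli L.
The penult (syllable 5, lu:) is heavy, so it takes stress.
Primary stress: syllable 5 → up.ni.tup.pe:.ˈlu:.bli.

5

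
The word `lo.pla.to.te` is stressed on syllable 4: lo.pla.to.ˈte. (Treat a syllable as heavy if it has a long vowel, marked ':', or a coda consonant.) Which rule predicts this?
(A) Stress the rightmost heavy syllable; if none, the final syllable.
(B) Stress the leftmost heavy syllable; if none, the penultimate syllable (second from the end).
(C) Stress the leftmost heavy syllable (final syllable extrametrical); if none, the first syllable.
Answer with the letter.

Rule A → syllable 4 ✓.
Rule B → syllable 3 (observed: 4).
Rule C → syllable 1 (observed: 4).

A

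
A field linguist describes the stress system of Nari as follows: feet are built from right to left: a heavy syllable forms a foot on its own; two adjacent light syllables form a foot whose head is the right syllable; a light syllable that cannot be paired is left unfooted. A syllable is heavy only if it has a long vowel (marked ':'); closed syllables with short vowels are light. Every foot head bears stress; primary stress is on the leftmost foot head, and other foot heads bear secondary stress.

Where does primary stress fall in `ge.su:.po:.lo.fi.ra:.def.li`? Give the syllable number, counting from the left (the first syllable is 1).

2

Weights: 1 ge L, 2 su: H, 3 po: H, 4 lo L, 5 fi L, 6 ra: H, 7 def L, 8 li L.
Parse right to left (heavy = foot alone; LL = one foot; stranded L unfooted): ge (ˈsu:) (ˈpo:) (lo.ˈfi) (ˈra:) (def.ˈli).
Foot heads: 2, 3, 5, 6, 8.
Primary stress on the leftmost head = syllable 2.
Primary stress: syllable 2 → ge.ˈsu:.po:.lo.fi.ra:.def.li.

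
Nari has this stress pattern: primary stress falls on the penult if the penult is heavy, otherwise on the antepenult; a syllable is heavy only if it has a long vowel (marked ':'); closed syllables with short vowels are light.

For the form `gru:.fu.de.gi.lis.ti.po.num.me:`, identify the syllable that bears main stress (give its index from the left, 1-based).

Weights: 7 po L, 8 num L, 9 me: H.
The penult (syllable 8, num) is light, so stress falls on the antepenult (syllable 7, po).
Primary stress: syllable 7 → gru:.fu.de.gi.lis.ti.ˈpo.num.me:.

7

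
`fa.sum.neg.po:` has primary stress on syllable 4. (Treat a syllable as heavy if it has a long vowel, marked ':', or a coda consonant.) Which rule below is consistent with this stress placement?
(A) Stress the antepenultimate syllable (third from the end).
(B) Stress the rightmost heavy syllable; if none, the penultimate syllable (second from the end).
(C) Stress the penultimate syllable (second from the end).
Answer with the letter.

B

Rule A → syllable 2 (observed: 4).
Rule B → syllable 4 ✓.
Rule C → syllable 3 (observed: 4).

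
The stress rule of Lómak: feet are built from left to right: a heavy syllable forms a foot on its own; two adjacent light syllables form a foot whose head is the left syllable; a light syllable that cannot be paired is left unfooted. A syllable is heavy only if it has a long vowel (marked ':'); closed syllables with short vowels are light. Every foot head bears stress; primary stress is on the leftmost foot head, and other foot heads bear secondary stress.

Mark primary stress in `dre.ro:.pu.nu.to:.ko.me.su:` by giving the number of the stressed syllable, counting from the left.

Weights: 1 dre L, 2 ro: H, 3 pu L, 4 nu L, 5 to: H, 6 ko L, 7 me L, 8 su: H.
Parse left to right (heavy = foot alone; LL = one foot; stranded L unfooted): dre (ˈro:) (ˈpu.nu) (ˈto:) (ˈko.me) (ˈsu:).
Foot heads: 2, 3, 5, 6, 8.
Primary stress on the leftmost head = syllable 2.
Primary stress: syllable 2 → dre.ˈro:.pu.nu.to:.ko.me.su:.

2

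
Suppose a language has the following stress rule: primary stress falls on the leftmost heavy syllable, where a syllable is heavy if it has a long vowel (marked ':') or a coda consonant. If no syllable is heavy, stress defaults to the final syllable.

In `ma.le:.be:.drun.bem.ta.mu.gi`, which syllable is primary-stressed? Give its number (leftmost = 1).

2

Weights: 1 ma L, 2 le: H, 3 be: H, 4 drun H, 5 bem H, 6 ta L, 7 mu L, 8 gi L.
Heavy syllables in the domain: 2, 3, 4, 5. The leftmost is syllable 2 (le:).
Primary stress: syllable 2 → ma.ˈle:.be:.drun.bem.ta.mu.gi.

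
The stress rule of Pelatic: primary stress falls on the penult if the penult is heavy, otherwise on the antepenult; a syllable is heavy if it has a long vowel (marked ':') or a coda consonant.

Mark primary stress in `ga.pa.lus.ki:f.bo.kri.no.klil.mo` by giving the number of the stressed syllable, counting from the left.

Weights: 7 no L, 8 klil H, 9 mo L.
The penult (syllable 8, klil) is heavy, so it takes stress.
Primary stress: syllable 8 → ga.pa.lus.ki:f.bo.kri.no.ˈklil.mo.

8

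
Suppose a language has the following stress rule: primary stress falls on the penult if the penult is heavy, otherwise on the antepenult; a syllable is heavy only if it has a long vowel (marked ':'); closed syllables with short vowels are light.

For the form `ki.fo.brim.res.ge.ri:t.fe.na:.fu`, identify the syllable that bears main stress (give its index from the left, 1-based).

Weights: 7 fe L, 8 na: H, 9 fu L.
The penult (syllable 8, na:) is heavy, so it takes stress.
Primary stress: syllable 8 → ki.fo.brim.res.ge.ri:t.fe.ˈna:.fu.

8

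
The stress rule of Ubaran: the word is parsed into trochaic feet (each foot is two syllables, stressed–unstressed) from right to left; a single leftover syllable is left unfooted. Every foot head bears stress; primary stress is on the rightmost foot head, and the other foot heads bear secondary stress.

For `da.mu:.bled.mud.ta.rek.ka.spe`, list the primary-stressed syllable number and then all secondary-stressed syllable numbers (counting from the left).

Parse right to left into trochaic (ˈσσ) feet: (ˈda.mu:) (ˈbled.mud) (ˈta.rek) (ˈka.spe).
Foot heads (stressed positions): 1, 3, 5, 7.
End Rule Rightmost: primary stress on the rightmost head = syllable 7.
Secondary stress on 1, 3, 5: ˌda.mu:.ˌbled.mud.ˌta.rek.ˈka.spe.

primary 7, secondary 1, 3, 5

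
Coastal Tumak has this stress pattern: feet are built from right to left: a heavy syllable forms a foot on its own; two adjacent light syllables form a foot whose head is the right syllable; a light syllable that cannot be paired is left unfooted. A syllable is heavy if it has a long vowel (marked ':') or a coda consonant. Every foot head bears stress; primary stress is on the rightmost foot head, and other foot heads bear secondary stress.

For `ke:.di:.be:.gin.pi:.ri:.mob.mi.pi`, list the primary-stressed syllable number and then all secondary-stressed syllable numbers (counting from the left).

primary 9, secondary 1, 2, 3, 4, 5, 6, 7

Weights: 1 ke: H, 2 di: H, 3 be: H, 4 gin H, 5 pi: H, 6 ri: H, 7 mob H, 8 mi L, 9 pi L.
Parse right to left (heavy = foot alone; LL = one foot; stranded L unfooted): (ˈke:) (ˈdi:) (ˈbe:) (ˈgin) (ˈpi:) (ˈri:) (ˈmob) (mi.ˈpi).
Foot heads: 1, 2, 3, 4, 5, 6, 7, 9.
Primary stress on the rightmost head = syllable 9.
Secondary stress on 1, 2, 3, 4, 5, 6, 7: ˌke:.ˌdi:.ˌbe:.ˌgin.ˌpi:.ˌri:.ˌmob.mi.ˈpi.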